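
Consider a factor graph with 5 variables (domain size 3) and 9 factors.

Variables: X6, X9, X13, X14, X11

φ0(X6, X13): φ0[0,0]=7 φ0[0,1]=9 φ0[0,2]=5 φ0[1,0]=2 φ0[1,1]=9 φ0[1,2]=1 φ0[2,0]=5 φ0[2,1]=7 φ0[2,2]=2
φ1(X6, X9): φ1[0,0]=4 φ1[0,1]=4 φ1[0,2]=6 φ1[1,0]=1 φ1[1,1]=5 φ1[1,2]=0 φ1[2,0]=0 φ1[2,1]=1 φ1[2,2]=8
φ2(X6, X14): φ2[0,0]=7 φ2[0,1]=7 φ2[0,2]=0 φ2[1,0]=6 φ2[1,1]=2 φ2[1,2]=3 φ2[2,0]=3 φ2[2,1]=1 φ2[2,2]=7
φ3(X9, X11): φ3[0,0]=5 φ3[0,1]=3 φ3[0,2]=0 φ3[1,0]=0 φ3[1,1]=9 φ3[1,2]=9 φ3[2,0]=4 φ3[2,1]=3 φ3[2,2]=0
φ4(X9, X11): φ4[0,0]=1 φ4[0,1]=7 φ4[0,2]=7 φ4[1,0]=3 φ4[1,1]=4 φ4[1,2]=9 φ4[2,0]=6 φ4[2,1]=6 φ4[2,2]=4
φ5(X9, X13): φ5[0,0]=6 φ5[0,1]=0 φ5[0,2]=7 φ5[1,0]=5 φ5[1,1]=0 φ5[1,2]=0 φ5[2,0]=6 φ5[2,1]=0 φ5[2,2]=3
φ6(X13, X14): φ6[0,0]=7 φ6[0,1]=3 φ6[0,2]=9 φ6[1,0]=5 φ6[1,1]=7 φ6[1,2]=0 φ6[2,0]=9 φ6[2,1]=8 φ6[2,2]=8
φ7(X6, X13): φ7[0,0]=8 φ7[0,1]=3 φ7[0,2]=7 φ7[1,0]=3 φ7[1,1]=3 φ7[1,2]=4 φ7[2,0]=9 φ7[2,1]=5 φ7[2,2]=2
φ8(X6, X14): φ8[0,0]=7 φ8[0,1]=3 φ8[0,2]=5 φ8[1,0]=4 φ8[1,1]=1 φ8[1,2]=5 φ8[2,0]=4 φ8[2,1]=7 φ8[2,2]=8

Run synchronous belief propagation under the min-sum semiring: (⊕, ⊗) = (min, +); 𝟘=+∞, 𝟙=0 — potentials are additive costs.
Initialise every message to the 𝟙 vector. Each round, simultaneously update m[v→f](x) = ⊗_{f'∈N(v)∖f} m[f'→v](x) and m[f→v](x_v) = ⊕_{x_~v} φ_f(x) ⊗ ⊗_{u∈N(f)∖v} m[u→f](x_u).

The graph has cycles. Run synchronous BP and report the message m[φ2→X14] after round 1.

message @ round 1 = [3, 1, 0]

init: all messages = 𝟙 over 3 values
r1 m[φ0→X6] = [5, 1, 2]
r1 m[φ0→X13] = [2, 7, 1]
r1 m[φ1→X6] = [4, 0, 0]
r1 m[φ1→X9] = [0, 1, 0]
r1 m[φ2→X6] = [0, 2, 1]
r1 m[φ2→X14] = [3, 1, 0]
r1 m[φ3→X9] = [0, 0, 0]
r1 m[φ3→X11] = [0, 3, 0]
r1 m[φ4→X9] = [1, 3, 4]
r1 m[φ4→X11] = [1, 4, 4]
r1 m[φ5→X9] = [0, 0, 0]
r1 m[φ5→X13] = [5, 0, 0]
r1 m[φ6→X13] = [3, 0, 8]
r1 m[φ6→X14] = [5, 3, 0]
r1 m[φ7→X6] = [3, 3, 2]
r1 m[φ7→X13] = [3, 3, 2]
r1 m[φ8→X6] = [3, 1, 4]
r1 m[φ8→X14] = [4, 1, 5]
r1 m[X6→φ0] = [0, 0, 0]
r1 m[X6→φ1] = [0, 0, 0]
r1 m[X6→φ2] = [0, 0, 0]
r1 m[X6→φ7] = [0, 0, 0]
r1 m[X6→φ8] = [0, 0, 0]
r1 m[X9→φ1] = [0, 0, 0]
r1 m[X9→φ3] = [0, 0, 0]
r1 m[X9→φ4] = [0, 0, 0]
r1 m[X9→φ5] = [0, 0, 0]
r1 m[X13→φ0] = [0, 0, 0]
r1 m[X13→φ5] = [0, 0, 0]
r1 m[X13→φ6] = [0, 0, 0]
r1 m[X13→φ7] = [0, 0, 0]
r1 m[X14→φ2] = [0, 0, 0]
r1 m[X14→φ6] = [0, 0, 0]
r1 m[X14→φ8] = [0, 0, 0]
r1 m[X11→φ3] = [0, 0, 0]
r1 m[X11→φ4] = [0, 0, 0]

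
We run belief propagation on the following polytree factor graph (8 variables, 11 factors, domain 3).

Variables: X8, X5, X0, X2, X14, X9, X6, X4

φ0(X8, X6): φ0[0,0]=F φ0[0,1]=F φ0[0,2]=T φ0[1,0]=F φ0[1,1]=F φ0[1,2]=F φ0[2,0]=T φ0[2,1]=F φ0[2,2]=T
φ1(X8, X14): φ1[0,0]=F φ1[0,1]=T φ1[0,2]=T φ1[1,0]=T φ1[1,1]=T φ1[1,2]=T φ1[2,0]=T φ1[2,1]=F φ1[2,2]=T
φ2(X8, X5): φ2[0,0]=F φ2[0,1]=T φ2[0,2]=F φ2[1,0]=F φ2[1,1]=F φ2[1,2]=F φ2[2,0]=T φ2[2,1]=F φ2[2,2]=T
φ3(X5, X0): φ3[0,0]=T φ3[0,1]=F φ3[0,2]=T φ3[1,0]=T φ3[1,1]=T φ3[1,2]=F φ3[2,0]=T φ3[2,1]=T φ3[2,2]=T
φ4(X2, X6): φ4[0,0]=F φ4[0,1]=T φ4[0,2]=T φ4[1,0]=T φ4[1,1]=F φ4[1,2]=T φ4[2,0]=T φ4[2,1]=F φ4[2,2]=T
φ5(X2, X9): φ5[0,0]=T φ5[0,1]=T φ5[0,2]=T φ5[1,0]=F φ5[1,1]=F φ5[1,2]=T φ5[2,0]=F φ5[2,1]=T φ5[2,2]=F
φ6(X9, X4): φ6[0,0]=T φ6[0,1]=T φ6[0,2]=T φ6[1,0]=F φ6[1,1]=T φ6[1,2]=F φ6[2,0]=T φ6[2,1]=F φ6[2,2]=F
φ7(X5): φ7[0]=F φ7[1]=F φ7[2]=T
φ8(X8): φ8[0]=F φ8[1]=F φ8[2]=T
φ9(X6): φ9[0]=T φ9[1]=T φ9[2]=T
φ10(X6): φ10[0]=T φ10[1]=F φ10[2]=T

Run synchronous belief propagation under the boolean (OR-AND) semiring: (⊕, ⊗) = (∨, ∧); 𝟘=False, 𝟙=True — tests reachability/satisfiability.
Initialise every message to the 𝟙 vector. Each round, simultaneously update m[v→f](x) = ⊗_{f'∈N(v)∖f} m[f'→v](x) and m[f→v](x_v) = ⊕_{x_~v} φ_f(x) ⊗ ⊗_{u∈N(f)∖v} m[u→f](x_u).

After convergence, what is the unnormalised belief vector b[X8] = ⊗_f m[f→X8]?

b[X8] = [F, F, T]

init: all messages = 𝟙 over 3 values
r1 m[φ0→X8] = [T, F, T]
r1 m[φ0→X6] = [T, F, T]
r1 m[φ1→X8] = [T, T, T]
r1 m[φ1→X14] = [T, T, T]
r1 m[φ2→X8] = [T, F, T]
r1 m[φ2→X5] = [T, T, T]
r1 m[φ3→X5] = [T, T, T]
r1 m[φ3→X0] = [T, T, T]
r1 m[φ4→X2] = [T, T, T]
r1 m[φ4→X6] = [T, T, T]
r1 m[φ5→X2] = [T, T, T]
r1 m[φ5→X9] = [T, T, T]
r1 m[φ6→X9] = [T, T, T]
r1 m[φ6→X4] = [T, T, T]
r1 m[φ7→X5] = [F, F, T]
r1 m[φ8→X8] = [F, F, T]
r1 m[φ9→X6] = [T, T, T]
r1 m[φ10→X6] = [T, F, T]
r1 m[X8→φ0] = [T, T, T]
r1 m[X8→φ1] = [T, T, T]
r1 m[X8→φ2] = [T, T, T]
r1 m[X8→φ8] = [T, T, T]
r1 m[X5→φ2] = [T, T, T]
r1 m[X5→φ3] = [T, T, T]
r1 m[X5→φ7] = [T, T, T]
r1 m[X0→φ3] = [T, T, T]
r1 m[X2→φ4] = [T, T, T]
r1 m[X2→φ5] = [T, T, T]
r1 m[X14→φ1] = [T, T, T]
r1 m[X9→φ5] = [T, T, T]
r1 m[X9→φ6] = [T, T, T]
r1 m[X6→φ0] = [T, T, T]
r1 m[X6→φ4] = [T, T, T]
r1 m[X6→φ9] = [T, T, T]
r1 m[X6→φ10] = [T, T, T]
r1 m[X4→φ6] = [T, T, T]
r2 m[φ0→X8] = [T, F, T]
r2 m[φ0→X6] = [T, F, T]
r2 m[φ1→X8] = [T, T, T]
r2 m[φ1→X14] = [T, T, T]
r2 m[φ2→X8] = [T, F, T]
r2 m[φ2→X5] = [T, T, T]
r2 m[φ3→X5] = [T, T, T]
r2 m[φ3→X0] = [T, T, T]
r2 m[φ4→X2] = [T, T, T]
r2 m[φ4→X6] = [T, T, T]
r2 m[φ5→X2] = [T, T, T]
r2 m[φ5→X9] = [T, T, T]
r2 m[φ6→X9] = [T, T, T]
r2 m[φ6→X4] = [T, T, T]
r2 m[φ7→X5] = [F, F, T]
r2 m[φ8→X8] = [F, F, T]
r2 m[φ9→X6] = [T, T, T]
r2 m[φ10→X6] = [T, F, T]
r2 m[X8→φ0] = [F, F, T]
r2 m[X8→φ1] = [F, F, T]
r2 m[X8→φ2] = [F, F, T]
r2 m[X8→φ8] = [T, F, T]
r2 m[X5→φ2] = [F, F, T]
r2 m[X5→φ3] = [F, F, T]
r2 m[X5→φ7] = [T, T, T]
r2 m[X0→φ3] = [T, T, T]
r2 m[X2→φ4] = [T, T, T]
r2 m[X2→φ5] = [T, T, T]
r2 m[X14→φ1] = [T, T, T]
r2 m[X9→φ5] = [T, T, T]
r2 m[X9→φ6] = [T, T, T]
r2 m[X6→φ0] = [T, F, T]
r2 m[X6→φ4] = [T, F, T]
r2 m[X6→φ9] = [T, F, T]
r2 m[X6→φ10] = [T, F, T]
r2 m[X4→φ6] = [T, T, T]
r3 m[φ0→X8] = [T, F, T]
r3 m[φ0→X6] = [T, F, T]
r3 m[φ1→X8] = [T, T, T]
r3 m[φ1→X14] = [T, F, T]
r3 m[φ2→X8] = [F, F, T]
r3 m[φ2→X5] = [T, F, T]
r3 m[φ3→X5] = [T, T, T]
r3 m[φ3→X0] = [T, T, T]
r3 m[φ4→X2] = [T, T, T]
r3 m[φ4→X6] = [T, T, T]
r3 m[φ5→X2] = [T, T, T]
r3 m[φ5→X9] = [T, T, T]
r3 m[φ6→X9] = [T, T, T]
r3 m[φ6→X4] = [T, T, T]
r3 m[φ7→X5] = [F, F, T]
r3 m[φ8→X8] = [F, F, T]
r3 m[φ9→X6] = [T, T, T]
r3 m[φ10→X6] = [T, F, T]
r3 m[X8→φ0] = [F, F, T]
r3 m[X8→φ1] = [F, F, T]
r3 m[X8→φ2] = [F, F, T]
r3 m[X8→φ8] = [T, F, T]
r3 m[X5→φ2] = [F, F, T]
r3 m[X5→φ3] = [F, F, T]
r3 m[X5→φ7] = [T, T, T]
r3 m[X0→φ3] = [T, T, T]
r3 m[X2→φ4] = [T, T, T]
r3 m[X2→φ5] = [T, T, T]
r3 m[X14→φ1] = [T, T, T]
r3 m[X9→φ5] = [T, T, T]
r3 m[X9→φ6] = [T, T, T]
r3 m[X6→φ0] = [T, F, T]
r3 m[X6→φ4] = [T, F, T]
r3 m[X6→φ9] = [T, F, T]
r3 m[X6→φ10] = [T, F, T]
r3 m[X4→φ6] = [T, T, T]
r4 m[φ0→X8] = [T, F, T]
r4 m[φ0→X6] = [T, F, T]
r4 m[φ1→X8] = [T, T, T]
r4 m[φ1→X14] = [T, F, T]
r4 m[φ2→X8] = [F, F, T]
r4 m[φ2→X5] = [T, F, T]
r4 m[φ3→X5] = [T, T, T]
r4 m[φ3→X0] = [T, T, T]
r4 m[φ4→X2] = [T, T, T]
r4 m[φ4→X6] = [T, T, T]
r4 m[φ5→X2] = [T, T, T]
r4 m[φ5→X9] = [T, T, T]
r4 m[φ6→X9] = [T, T, T]
r4 m[φ6→X4] = [T, T, T]
r4 m[φ7→X5] = [F, F, T]
r4 m[φ8→X8] = [F, F, T]
r4 m[φ9→X6] = [T, T, T]
r4 m[φ10→X6] = [T, F, T]
r4 m[X8→φ0] = [F, F, T]
r4 m[X8→φ1] = [F, F, T]
r4 m[X8→φ2] = [F, F, T]
r4 m[X8→φ8] = [F, F, T]
r4 m[X5→φ2] = [F, F, T]
r4 m[X5→φ3] = [F, F, T]
r4 m[X5→φ7] = [T, F, T]
r4 m[X0→φ3] = [T, T, T]
r4 m[X2→φ4] = [T, T, T]
r4 m[X2→φ5] = [T, T, T]
r4 m[X14→φ1] = [T, T, T]
r4 m[X9→φ5] = [T, T, T]
r4 m[X9→φ6] = [T, T, T]
r4 m[X6→φ0] = [T, F, T]
r4 m[X6→φ4] = [T, F, T]
r4 m[X6→φ9] = [T, F, T]
r4 m[X6→φ10] = [T, F, T]
r4 m[X4→φ6] = [T, T, T]
r5 m[φ0→X8] = [T, F, T]
r5 m[φ0→X6] = [T, F, T]
r5 m[φ1→X8] = [T, T, T]
r5 m[φ1→X14] = [T, F, T]
r5 m[φ2→X8] = [F, F, T]
r5 m[φ2→X5] = [T, F, T]
r5 m[φ3→X5] = [T, T, T]
r5 m[φ3→X0] = [T, T, T]
r5 m[φ4→X2] = [T, T, T]
r5 m[φ4→X6] = [T, T, T]
r5 m[φ5→X2] = [T, T, T]
r5 m[φ5→X9] = [T, T, T]
r5 m[φ6→X9] = [T, T, T]
r5 m[φ6→X4] = [T, T, T]
r5 m[φ7→X5] = [F, F, T]
r5 m[φ8→X8] = [F, F, T]
r5 m[φ9→X6] = [T, T, T]
r5 m[φ10→X6] = [T, F, T]
r5 m[X8→φ0] = [F, F, T]
r5 m[X8→φ1] = [F, F, T]
r5 m[X8→φ2] = [F, F, T]
r5 m[X8→φ8] = [F, F, T]
r5 m[X5→φ2] = [F, F, T]
r5 m[X5→φ3] = [F, F, T]
r5 m[X5→φ7] = [T, F, T]
r5 m[X0→φ3] = [T, T, T]
r5 m[X2→φ4] = [T, T, T]
r5 m[X2→φ5] = [T, T, T]
r5 m[X14→φ1] = [T, T, T]
r5 m[X9→φ5] = [T, T, T]
r5 m[X9→φ6] = [T, T, T]
r5 m[X6→φ0] = [T, F, T]
r5 m[X6→φ4] = [T, F, T]
r5 m[X6→φ9] = [T, F, T]
r5 m[X6→φ10] = [T, F, T]
r5 m[X4→φ6] = [T, T, T]
fixed point reached at round 5
b[X8] = ⊗ incoming = [F, F, T]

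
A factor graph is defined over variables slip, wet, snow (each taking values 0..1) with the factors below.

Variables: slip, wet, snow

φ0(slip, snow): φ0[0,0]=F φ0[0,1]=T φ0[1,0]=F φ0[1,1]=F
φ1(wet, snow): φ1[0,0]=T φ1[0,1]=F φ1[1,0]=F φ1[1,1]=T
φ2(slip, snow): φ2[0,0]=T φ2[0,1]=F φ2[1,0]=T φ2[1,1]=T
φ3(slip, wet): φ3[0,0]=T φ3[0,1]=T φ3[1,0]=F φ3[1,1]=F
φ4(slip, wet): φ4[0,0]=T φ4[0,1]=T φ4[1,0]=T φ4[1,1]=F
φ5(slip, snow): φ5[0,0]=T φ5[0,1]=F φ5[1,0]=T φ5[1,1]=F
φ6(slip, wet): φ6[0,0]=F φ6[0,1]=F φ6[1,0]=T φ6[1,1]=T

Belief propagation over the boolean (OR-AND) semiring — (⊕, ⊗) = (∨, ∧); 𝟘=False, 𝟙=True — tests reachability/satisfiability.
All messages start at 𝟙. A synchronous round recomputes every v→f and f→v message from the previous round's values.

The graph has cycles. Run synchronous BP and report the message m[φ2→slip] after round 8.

message @ round 8 = [F, F]

init: all messages = 𝟙 over 2 values
r1 m[φ0→slip] = [T, F]
r1 m[φ0→snow] = [F, T]
r1 m[φ1→wet] = [T, T]
r1 m[φ1→snow] = [T, T]
r1 m[φ2→slip] = [T, T]
r1 m[φ2→snow] = [T, T]
r1 m[φ3→slip] = [T, F]
r1 m[φ3→wet] = [T, T]
r1 m[φ4→slip] = [T, T]
r1 m[φ4→wet] = [T, T]
r1 m[φ5→slip] = [T, T]
r1 m[φ5→snow] = [T, F]
r1 m[φ6→slip] = [F, T]
r1 m[φ6→wet] = [T, T]
r1 m[slip→φ0] = [T, T]
r1 m[slip→φ2] = [T, T]
r1 m[slip→φ3] = [T, T]
r1 m[slip→φ4] = [T, T]
r1 m[slip→φ5] = [T, T]
r1 m[slip→φ6] = [T, T]
r1 m[wet→φ1] = [T, T]
r1 m[wet→φ3] = [T, T]
r1 m[wet→φ4] = [T, T]
r1 m[wet→φ6] = [T, T]
r1 m[snow→φ0] = [T, T]
r1 m[snow→φ1] = [T, T]
r1 m[snow→φ2] = [T, T]
r1 m[snow→φ5] = [T, T]
r2 m[φ0→slip] = [T, F]
r2 m[φ0→snow] = [F, T]
r2 m[φ1→wet] = [T, T]
r2 m[φ1→snow] = [T, T]
r2 m[φ2→slip] = [T, T]
r2 m[φ2→snow] = [T, T]
r2 m[φ3→slip] = [T, F]
r2 m[φ3→wet] = [T, T]
r2 m[φ4→slip] = [T, T]
r2 m[φ4→wet] = [T, T]
r2 m[φ5→slip] = [T, T]
r2 m[φ5→snow] = [T, F]
r2 m[φ6→slip] = [F, T]
r2 m[φ6→wet] = [T, T]
r2 m[slip→φ0] = [F, F]
r2 m[slip→φ2] = [F, F]
r2 m[slip→φ3] = [F, F]
r2 m[slip→φ4] = [F, F]
r2 m[slip→φ5] = [F, F]
r2 m[slip→φ6] = [T, F]
r2 m[wet→φ1] = [T, T]
r2 m[wet→φ3] = [T, T]
r2 m[wet→φ4] = [T, T]
r2 m[wet→φ6] = [T, T]
r2 m[snow→φ0] = [T, F]
r2 m[snow→φ1] = [F, F]
r2 m[snow→φ2] = [F, F]
r2 m[snow→φ5] = [F, T]
r3 m[φ0→slip] = [F, F]
r3 m[φ0→snow] = [F, F]
r3 m[φ1→wet] = [F, F]
r3 m[φ1→snow] = [T, T]
r3 m[φ2→slip] = [F, F]
r3 m[φ2→snow] = [F, F]
r3 m[φ3→slip] = [T, F]
r3 m[φ3→wet] = [F, F]
r3 m[φ4→slip] = [T, T]
r3 m[φ4→wet] = [F, F]
r3 m[φ5→slip] = [F, F]
r3 m[φ5→snow] = [F, F]
r3 m[φ6→slip] = [F, T]
r3 m[φ6→wet] = [F, F]
r3 m[slip→φ0] = [F, F]
r3 m[slip→φ2] = [F, F]
r3 m[slip→φ3] = [F, F]
r3 m[slip→φ4] = [F, F]
r3 m[slip→φ5] = [F, F]
r3 m[slip→φ6] = [T, F]
r3 m[wet→φ1] = [T, T]
r3 m[wet→φ3] = [T, T]
r3 m[wet→φ4] = [T, T]
r3 m[wet→φ6] = [T, T]
r3 m[snow→φ0] = [T, F]
r3 m[snow→φ1] = [F, F]
r3 m[snow→φ2] = [F, F]
r3 m[snow→φ5] = [F, T]
r4 m[φ0→slip] = [F, F]
r4 m[φ0→snow] = [F, F]
r4 m[φ1→wet] = [F, F]
r4 m[φ1→snow] = [T, T]
r4 m[φ2→slip] = [F, F]
r4 m[φ2→snow] = [F, F]
r4 m[φ3→slip] = [T, F]
r4 m[φ3→wet] = [F, F]
r4 m[φ4→slip] = [T, T]
r4 m[φ4→wet] = [F, F]
r4 m[φ5→slip] = [F, F]
r4 m[φ5→snow] = [F, F]
r4 m[φ6→slip] = [F, T]
r4 m[φ6→wet] = [F, F]
r4 m[slip→φ0] = [F, F]
r4 m[slip→φ2] = [F, F]
r4 m[slip→φ3] = [F, F]
r4 m[slip→φ4] = [F, F]
r4 m[slip→φ5] = [F, F]
r4 m[slip→φ6] = [F, F]
r4 m[wet→φ1] = [F, F]
r4 m[wet→φ3] = [F, F]
r4 m[wet→φ4] = [F, F]
r4 m[wet→φ6] = [F, F]
r4 m[snow→φ0] = [F, F]
r4 m[snow→φ1] = [F, F]
r4 m[snow→φ2] = [F, F]
r4 m[snow→φ5] = [F, F]
r5 m[φ0→slip] = [F, F]
r5 m[φ0→snow] = [F, F]
r5 m[φ1→wet] = [F, F]
r5 m[φ1→snow] = [F, F]
r5 m[φ2→slip] = [F, F]
r5 m[φ2→snow] = [F, F]
r5 m[φ3→slip] = [F, F]
r5 m[φ3→wet] = [F, F]
r5 m[φ4→slip] = [F, F]
r5 m[φ4→wet] = [F, F]
r5 m[φ5→slip] = [F, F]
r5 m[φ5→snow] = [F, F]
r5 m[φ6→slip] = [F, F]
r5 m[φ6→wet] = [F, F]
r5 m[slip→φ0] = [F, F]
r5 m[slip→φ2] = [F, F]
r5 m[slip→φ3] = [F, F]
r5 m[slip→φ4] = [F, F]
r5 m[slip→φ5] = [F, F]
r5 m[slip→φ6] = [F, F]
r5 m[wet→φ1] = [F, F]
r5 m[wet→φ3] = [F, F]
r5 m[wet→φ4] = [F, F]
r5 m[wet→φ6] = [F, F]
r5 m[snow→φ0] = [F, F]
r5 m[snow→φ1] = [F, F]
r5 m[snow→φ2] = [F, F]
r5 m[snow→φ5] = [F, F]
r6 m[φ0→slip] = [F, F]
r6 m[φ0→snow] = [F, F]
r6 m[φ1→wet] = [F, F]
r6 m[φ1→snow] = [F, F]
r6 m[φ2→slip] = [F, F]
r6 m[φ2→snow] = [F, F]
r6 m[φ3→slip] = [F, F]
r6 m[φ3→wet] = [F, F]
r6 m[φ4→slip] = [F, F]
r6 m[φ4→wet] = [F, F]
r6 m[φ5→slip] = [F, F]
r6 m[φ5→snow] = [F, F]
r6 m[φ6→slip] = [F, F]
r6 m[φ6→wet] = [F, F]
r6 m[slip→φ0] = [F, F]
r6 m[slip→φ2] = [F, F]
r6 m[slip→φ3] = [F, F]
r6 m[slip→φ4] = [F, F]
r6 m[slip→φ5] = [F, F]
r6 m[slip→φ6] = [F, F]
r6 m[wet→φ1] = [F, F]
r6 m[wet→φ3] = [F, F]
r6 m[wet→φ4] = [F, F]
r6 m[wet→φ6] = [F, F]
r6 m[snow→φ0] = [F, F]
r6 m[snow→φ1] = [F, F]
r6 m[snow→φ2] = [F, F]
r6 m[snow→φ5] = [F, F]
r7 m[φ0→slip] = [F, F]
r7 m[φ0→snow] = [F, F]
r7 m[φ1→wet] = [F, F]
r7 m[φ1→snow] = [F, F]
r7 m[φ2→slip] = [F, F]
r7 m[φ2→snow] = [F, F]
r7 m[φ3→slip] = [F, F]
r7 m[φ3→wet] = [F, F]
r7 m[φ4→slip] = [F, F]
r7 m[φ4→wet] = [F, F]
r7 m[φ5→slip] = [F, F]
r7 m[φ5→snow] = [F, F]
r7 m[φ6→slip] = [F, F]
r7 m[φ6→wet] = [F, F]
r7 m[slip→φ0] = [F, F]
r7 m[slip→φ2] = [F, F]
r7 m[slip→φ3] = [F, F]
r7 m[slip→φ4] = [F, F]
r7 m[slip→φ5] = [F, F]
r7 m[slip→φ6] = [F, F]
r7 m[wet→φ1] = [F, F]
r7 m[wet→φ3] = [F, F]
r7 m[wet→φ4] = [F, F]
r7 m[wet→φ6] = [F, F]
r7 m[snow→φ0] = [F, F]
r7 m[snow→φ1] = [F, F]
r7 m[snow→φ2] = [F, F]
r7 m[snow→φ5] = [F, F]
r8 m[φ0→slip] = [F, F]
r8 m[φ0→snow] = [F, F]
r8 m[φ1→wet] = [F, F]
r8 m[φ1→snow] = [F, F]
r8 m[φ2→slip] = [F, F]
r8 m[φ2→snow] = [F, F]
r8 m[φ3→slip] = [F, F]
r8 m[φ3→wet] = [F, F]
r8 m[φ4→slip] = [F, F]
r8 m[φ4→wet] = [F, F]
r8 m[φ5→slip] = [F, F]
r8 m[φ5→snow] = [F, F]
r8 m[φ6→slip] = [F, F]
r8 m[φ6→wet] = [F, F]
r8 m[slip→φ0] = [F, F]
r8 m[slip→φ2] = [F, F]
r8 m[slip→φ3] = [F, F]
r8 m[slip→φ4] = [F, F]
r8 m[slip→φ5] = [F, F]
r8 m[slip→φ6] = [F, F]
r8 m[wet→φ1] = [F, F]
r8 m[wet→φ3] = [F, F]
r8 m[wet→φ4] = [F, F]
r8 m[wet→φ6] = [F, F]
r8 m[snow→φ0] = [F, F]
r8 m[snow→φ1] = [F, F]
r8 m[snow→φ2] = [F, F]
r8 m[snow→φ5] = [F, F]
fixed point reached at round 6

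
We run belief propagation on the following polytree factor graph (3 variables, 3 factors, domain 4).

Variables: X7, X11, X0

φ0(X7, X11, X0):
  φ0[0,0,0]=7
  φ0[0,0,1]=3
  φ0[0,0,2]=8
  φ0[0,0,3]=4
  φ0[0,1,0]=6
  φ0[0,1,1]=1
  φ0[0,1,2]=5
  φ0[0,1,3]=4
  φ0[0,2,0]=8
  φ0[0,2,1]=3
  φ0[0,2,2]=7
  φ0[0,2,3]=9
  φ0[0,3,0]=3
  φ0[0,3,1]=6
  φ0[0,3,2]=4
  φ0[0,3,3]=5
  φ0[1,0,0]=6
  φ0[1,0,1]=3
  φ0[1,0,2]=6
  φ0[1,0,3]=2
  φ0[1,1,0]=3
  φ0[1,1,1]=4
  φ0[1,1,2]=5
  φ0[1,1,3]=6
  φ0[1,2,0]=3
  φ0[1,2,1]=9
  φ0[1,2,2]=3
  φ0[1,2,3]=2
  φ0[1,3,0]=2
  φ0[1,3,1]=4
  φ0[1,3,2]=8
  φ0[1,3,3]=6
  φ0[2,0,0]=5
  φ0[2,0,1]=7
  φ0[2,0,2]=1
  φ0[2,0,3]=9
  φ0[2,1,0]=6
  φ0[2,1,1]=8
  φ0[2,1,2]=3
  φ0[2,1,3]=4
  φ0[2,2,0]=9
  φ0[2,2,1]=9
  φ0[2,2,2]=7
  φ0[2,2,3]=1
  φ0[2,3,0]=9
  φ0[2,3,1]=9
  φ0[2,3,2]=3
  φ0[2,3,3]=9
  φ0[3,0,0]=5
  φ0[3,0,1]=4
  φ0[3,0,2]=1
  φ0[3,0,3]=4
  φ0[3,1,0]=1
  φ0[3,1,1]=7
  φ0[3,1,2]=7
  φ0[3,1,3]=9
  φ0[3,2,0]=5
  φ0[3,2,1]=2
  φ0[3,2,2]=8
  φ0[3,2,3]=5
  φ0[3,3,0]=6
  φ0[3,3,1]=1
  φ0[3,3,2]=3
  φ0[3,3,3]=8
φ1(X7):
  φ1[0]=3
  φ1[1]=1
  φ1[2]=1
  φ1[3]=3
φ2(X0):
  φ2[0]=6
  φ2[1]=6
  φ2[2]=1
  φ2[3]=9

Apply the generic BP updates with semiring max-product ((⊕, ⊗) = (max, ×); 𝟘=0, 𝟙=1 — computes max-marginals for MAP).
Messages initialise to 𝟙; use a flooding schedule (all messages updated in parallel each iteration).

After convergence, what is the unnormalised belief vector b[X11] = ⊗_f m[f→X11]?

init: all messages = 𝟙 over 4 values
r1 m[φ0→X7] = [9, 9, 9, 9]
r1 m[φ0→X11] = [9, 9, 9, 9]
r1 m[φ0→X0] = [9, 9, 8, 9]
r1 m[φ1→X7] = [3, 1, 1, 3]
r1 m[φ2→X0] = [6, 6, 1, 9]
r1 m[X7→φ0] = [1, 1, 1, 1]
r1 m[X7→φ1] = [1, 1, 1, 1]
r1 m[X11→φ0] = [1, 1, 1, 1]
r1 m[X0→φ0] = [1, 1, 1, 1]
r1 m[X0→φ2] = [1, 1, 1, 1]
r2 m[φ0→X7] = [9, 9, 9, 9]
r2 m[φ0→X11] = [9, 9, 9, 9]
r2 m[φ0→X0] = [9, 9, 8, 9]
r2 m[φ1→X7] = [3, 1, 1, 3]
r2 m[φ2→X0] = [6, 6, 1, 9]
r2 m[X7→φ0] = [3, 1, 1, 3]
r2 m[X7→φ1] = [9, 9, 9, 9]
r2 m[X11→φ0] = [1, 1, 1, 1]
r2 m[X0→φ0] = [6, 6, 1, 9]
r2 m[X0→φ2] = [9, 9, 8, 9]
r3 m[φ0→X7] = [81, 54, 81, 81]
r3 m[φ0→X11] = [126, 243, 243, 216]
r3 m[φ0→X0] = [24, 21, 24, 27]
r3 m[φ1→X7] = [3, 1, 1, 3]
r3 m[φ2→X0] = [6, 6, 1, 9]
r3 m[X7→φ0] = [3, 1, 1, 3]
r3 m[X7→φ1] = [9, 9, 9, 9]
r3 m[X11→φ0] = [1, 1, 1, 1]
r3 m[X0→φ0] = [6, 6, 1, 9]
r3 m[X0→φ2] = [9, 9, 8, 9]
r4 m[φ0→X7] = [81, 54, 81, 81]
r4 m[φ0→X11] = [126, 243, 243, 216]
r4 m[φ0→X0] = [24, 21, 24, 27]
r4 m[φ1→X7] = [3, 1, 1, 3]
r4 m[φ2→X0] = [6, 6, 1, 9]
r4 m[X7→φ0] = [3, 1, 1, 3]
r4 m[X7→φ1] = [81, 54, 81, 81]
r4 m[X11→φ0] = [1, 1, 1, 1]
r4 m[X0→φ0] = [6, 6, 1, 9]
r4 m[X0→φ2] = [24, 21, 24, 27]
r5 m[φ0→X7] = [81, 54, 81, 81]
r5 m[φ0→X11] = [126, 243, 243, 216]
r5 m[φ0→X0] = [24, 21, 24, 27]
r5 m[φ1→X7] = [3, 1, 1, 3]
r5 m[φ2→X0] = [6, 6, 1, 9]
r5 m[X7→φ0] = [3, 1, 1, 3]
r5 m[X7→φ1] = [81, 54, 81, 81]
r5 m[X11→φ0] = [1, 1, 1, 1]
r5 m[X0→φ0] = [6, 6, 1, 9]
r5 m[X0→φ2] = [24, 21, 24, 27]
fixed point reached at round 5
b[X11] = ⊗ incoming = [126, 243, 243, 216]

b[X11] = [126, 243, 243, 216]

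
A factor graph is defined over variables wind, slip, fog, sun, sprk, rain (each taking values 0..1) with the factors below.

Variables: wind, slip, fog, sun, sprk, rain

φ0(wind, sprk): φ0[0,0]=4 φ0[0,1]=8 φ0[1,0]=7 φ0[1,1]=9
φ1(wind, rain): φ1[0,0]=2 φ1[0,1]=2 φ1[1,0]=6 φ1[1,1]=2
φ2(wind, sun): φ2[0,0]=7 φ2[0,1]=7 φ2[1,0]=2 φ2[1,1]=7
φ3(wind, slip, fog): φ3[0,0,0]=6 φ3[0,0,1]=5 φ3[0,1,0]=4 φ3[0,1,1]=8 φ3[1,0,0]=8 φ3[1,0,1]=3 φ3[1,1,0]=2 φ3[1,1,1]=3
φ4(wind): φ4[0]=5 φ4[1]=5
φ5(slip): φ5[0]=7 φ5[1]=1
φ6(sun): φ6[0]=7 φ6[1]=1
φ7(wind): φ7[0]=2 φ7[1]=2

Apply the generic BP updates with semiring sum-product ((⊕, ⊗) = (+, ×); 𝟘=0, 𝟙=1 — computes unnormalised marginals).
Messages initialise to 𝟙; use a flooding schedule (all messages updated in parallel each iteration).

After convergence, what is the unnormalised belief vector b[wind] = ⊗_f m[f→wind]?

init: all messages = 𝟙 over 2 values
r1 m[φ0→wind] = [12, 16]
r1 m[φ0→sprk] = [11, 17]
r1 m[φ1→wind] = [4, 8]
r1 m[φ1→rain] = [8, 4]
r1 m[φ2→wind] = [14, 9]
r1 m[φ2→sun] = [9, 14]
r1 m[φ3→wind] = [23, 16]
r1 m[φ3→slip] = [22, 17]
r1 m[φ3→fog] = [20, 19]
r1 m[φ4→wind] = [5, 5]
r1 m[φ5→slip] = [7, 1]
r1 m[φ6→sun] = [7, 1]
r1 m[φ7→wind] = [2, 2]
r1 m[wind→φ0] = [1, 1]
r1 m[wind→φ1] = [1, 1]
r1 m[wind→φ2] = [1, 1]
r1 m[wind→φ3] = [1, 1]
r1 m[wind→φ4] = [1, 1]
r1 m[wind→φ7] = [1, 1]
r1 m[slip→φ3] = [1, 1]
r1 m[slip→φ5] = [1, 1]
r1 m[fog→φ3] = [1, 1]
r1 m[sun→φ2] = [1, 1]
r1 m[sun→φ6] = [1, 1]
r1 m[sprk→φ0] = [1, 1]
r1 m[rain→φ1] = [1, 1]
r2 m[φ0→wind] = [12, 16]
r2 m[φ0→sprk] = [11, 17]
r2 m[φ1→wind] = [4, 8]
r2 m[φ1→rain] = [8, 4]
r2 m[φ2→wind] = [14, 9]
r2 m[φ2→sun] = [9, 14]
r2 m[φ3→wind] = [23, 16]
r2 m[φ3→slip] = [22, 17]
r2 m[φ3→fog] = [20, 19]
r2 m[φ4→wind] = [5, 5]
r2 m[φ5→slip] = [7, 1]
r2 m[φ6→sun] = [7, 1]
r2 m[φ7→wind] = [2, 2]
r2 m[wind→φ0] = [12880, 11520]
r2 m[wind→φ1] = [38640, 23040]
r2 m[wind→φ2] = [11040, 20480]
r2 m[wind→φ3] = [6720, 11520]
r2 m[wind→φ4] = [30912, 36864]
r2 m[wind→φ7] = [77280, 92160]
r2 m[slip→φ3] = [7, 1]
r2 m[slip→φ5] = [22, 17]
r2 m[fog→φ3] = [1, 1]
r2 m[sun→φ2] = [7, 1]
r2 m[sun→φ6] = [9, 14]
r2 m[sprk→φ0] = [1, 1]
r2 m[rain→φ1] = [1, 1]
r3 m[φ0→wind] = [12, 16]
r3 m[φ0→sprk] = [132160, 206720]
r3 m[φ1→wind] = [4, 8]
r3 m[φ1→rain] = [215520, 123360]
r3 m[φ2→wind] = [56, 21]
r3 m[φ2→sun] = [118240, 220640]
r3 m[φ3→wind] = [89, 82]
r3 m[φ3→slip] = [200640, 138240]
r3 m[φ3→fog] = [977280, 565440]
r3 m[φ4→wind] = [5, 5]
r3 m[φ5→slip] = [7, 1]
r3 m[φ6→sun] = [7, 1]
r3 m[φ7→wind] = [2, 2]
r3 m[wind→φ0] = [12880, 11520]
r3 m[wind→φ1] = [38640, 23040]
r3 m[wind→φ2] = [11040, 20480]
r3 m[wind→φ3] = [6720, 11520]
r3 m[wind→φ4] = [30912, 36864]
r3 m[wind→φ7] = [77280, 92160]
r3 m[slip→φ3] = [7, 1]
r3 m[slip→φ5] = [22, 17]
r3 m[fog→φ3] = [1, 1]
r3 m[sun→φ2] = [7, 1]
r3 m[sun→φ6] = [9, 14]
r3 m[sprk→φ0] = [1, 1]
r3 m[rain→φ1] = [1, 1]
r4 m[φ0→wind] = [12, 16]
r4 m[φ0→sprk] = [132160, 206720]
r4 m[φ1→wind] = [4, 8]
r4 m[φ1→rain] = [215520, 123360]
r4 m[φ2→wind] = [56, 21]
r4 m[φ2→sun] = [118240, 220640]
r4 m[φ3→wind] = [89, 82]
r4 m[φ3→slip] = [200640, 138240]
r4 m[φ3→fog] = [977280, 565440]
r4 m[φ4→wind] = [5, 5]
r4 m[φ5→slip] = [7, 1]
r4 m[φ6→sun] = [7, 1]
r4 m[φ7→wind] = [2, 2]
r4 m[wind→φ0] = [199360, 137760]
r4 m[wind→φ1] = [598080, 275520]
r4 m[wind→φ2] = [42720, 104960]
r4 m[wind→φ3] = [26880, 26880]
r4 m[wind→φ4] = [478464, 440832]
r4 m[wind→φ7] = [1196160, 1102080]
r4 m[slip→φ3] = [7, 1]
r4 m[slip→φ5] = [200640, 138240]
r4 m[fog→φ3] = [1, 1]
r4 m[sun→φ2] = [7, 1]
r4 m[sun→φ6] = [118240, 220640]
r4 m[sprk→φ0] = [1, 1]
r4 m[rain→φ1] = [1, 1]
r5 m[φ0→wind] = [12, 16]
r5 m[φ0→sprk] = [1761760, 2834720]
r5 m[φ1→wind] = [4, 8]
r5 m[φ1→rain] = [2849280, 1747200]
r5 m[φ2→wind] = [56, 21]
r5 m[φ2→sun] = [508960, 1033760]
r5 m[φ3→wind] = [89, 82]
r5 m[φ3→slip] = [591360, 456960]
r5 m[φ3→fog] = [2795520, 1800960]
r5 m[φ4→wind] = [5, 5]
r5 m[φ5→slip] = [7, 1]
r5 m[φ6→sun] = [7, 1]
r5 m[φ7→wind] = [2, 2]
r5 m[wind→φ0] = [199360, 137760]
r5 m[wind→φ1] = [598080, 275520]
r5 m[wind→φ2] = [42720, 104960]
r5 m[wind→φ3] = [26880, 26880]
r5 m[wind→φ4] = [478464, 440832]
r5 m[wind→φ7] = [1196160, 1102080]
r5 m[slip→φ3] = [7, 1]
r5 m[slip→φ5] = [200640, 138240]
r5 m[fog→φ3] = [1, 1]
r5 m[sun→φ2] = [7, 1]
r5 m[sun→φ6] = [118240, 220640]
r5 m[sprk→φ0] = [1, 1]
r5 m[rain→φ1] = [1, 1]
r6 m[φ0→wind] = [12, 16]
r6 m[φ0→sprk] = [1761760, 2834720]
r6 m[φ1→wind] = [4, 8]
r6 m[φ1→rain] = [2849280, 1747200]
r6 m[φ2→wind] = [56, 21]
r6 m[φ2→sun] = [508960, 1033760]
r6 m[φ3→wind] = [89, 82]
r6 m[φ3→slip] = [591360, 456960]
r6 m[φ3→fog] = [2795520, 1800960]
r6 m[φ4→wind] = [5, 5]
r6 m[φ5→slip] = [7, 1]
r6 m[φ6→sun] = [7, 1]
r6 m[φ7→wind] = [2, 2]
r6 m[wind→φ0] = [199360, 137760]
r6 m[wind→φ1] = [598080, 275520]
r6 m[wind→φ2] = [42720, 104960]
r6 m[wind→φ3] = [26880, 26880]
r6 m[wind→φ4] = [478464, 440832]
r6 m[wind→φ7] = [1196160, 1102080]
r6 m[slip→φ3] = [7, 1]
r6 m[slip→φ5] = [591360, 456960]
r6 m[fog→φ3] = [1, 1]
r6 m[sun→φ2] = [7, 1]
r6 m[sun→φ6] = [508960, 1033760]
r6 m[sprk→φ0] = [1, 1]
r6 m[rain→φ1] = [1, 1]
r7 m[φ0→wind] = [12, 16]
r7 m[φ0→sprk] = [1761760, 2834720]
r7 m[φ1→wind] = [4, 8]
r7 m[φ1→rain] = [2849280, 1747200]
r7 m[φ2→wind] = [56, 21]
r7 m[φ2→sun] = [508960, 1033760]
r7 m[φ3→wind] = [89, 82]
r7 m[φ3→slip] = [591360, 456960]
r7 m[φ3→fog] = [2795520, 1800960]
r7 m[φ4→wind] = [5, 5]
r7 m[φ5→slip] = [7, 1]
r7 m[φ6→sun] = [7, 1]
r7 m[φ7→wind] = [2, 2]
r7 m[wind→φ0] = [199360, 137760]
r7 m[wind→φ1] = [598080, 275520]
r7 m[wind→φ2] = [42720, 104960]
r7 m[wind→φ3] = [26880, 26880]
r7 m[wind→φ4] = [478464, 440832]
r7 m[wind→φ7] = [1196160, 1102080]
r7 m[slip→φ3] = [7, 1]
r7 m[slip→φ5] = [591360, 456960]
r7 m[fog→φ3] = [1, 1]
r7 m[sun→φ2] = [7, 1]
r7 m[sun→φ6] = [508960, 1033760]
r7 m[sprk→φ0] = [1, 1]
r7 m[rain→φ1] = [1, 1]
fixed point reached at round 7
b[wind] = ⊗ incoming = [2392320, 2204160]

b[wind] = [2392320, 2204160]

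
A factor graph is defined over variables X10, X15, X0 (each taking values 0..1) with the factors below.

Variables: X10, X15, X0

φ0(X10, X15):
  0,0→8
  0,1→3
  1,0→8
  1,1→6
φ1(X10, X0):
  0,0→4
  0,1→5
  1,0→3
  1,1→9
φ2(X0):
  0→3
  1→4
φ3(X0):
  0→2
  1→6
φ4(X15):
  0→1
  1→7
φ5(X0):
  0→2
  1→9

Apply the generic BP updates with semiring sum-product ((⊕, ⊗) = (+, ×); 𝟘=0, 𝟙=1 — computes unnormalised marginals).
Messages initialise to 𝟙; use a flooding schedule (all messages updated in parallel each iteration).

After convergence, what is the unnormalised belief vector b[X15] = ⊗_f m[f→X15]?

b[X15] = [24864, 106848]

init: all messages = 𝟙 over 2 values
r1 m[φ0→X10] = [11, 14]
r1 m[φ0→X15] = [16, 9]
r1 m[φ1→X10] = [9, 12]
r1 m[φ1→X0] = [7, 14]
r1 m[φ2→X0] = [3, 4]
r1 m[φ3→X0] = [2, 6]
r1 m[φ4→X15] = [1, 7]
r1 m[φ5→X0] = [2, 9]
r1 m[X10→φ0] = [1, 1]
r1 m[X10→φ1] = [1, 1]
r1 m[X15→φ0] = [1, 1]
r1 m[X15→φ4] = [1, 1]
r1 m[X0→φ1] = [1, 1]
r1 m[X0→φ2] = [1, 1]
r1 m[X0→φ3] = [1, 1]
r1 m[X0→φ5] = [1, 1]
r2 m[φ0→X10] = [11, 14]
r2 m[φ0→X15] = [16, 9]
r2 m[φ1→X10] = [9, 12]
r2 m[φ1→X0] = [7, 14]
r2 m[φ2→X0] = [3, 4]
r2 m[φ3→X0] = [2, 6]
r2 m[φ4→X15] = [1, 7]
r2 m[φ5→X0] = [2, 9]
r2 m[X10→φ0] = [9, 12]
r2 m[X10→φ1] = [11, 14]
r2 m[X15→φ0] = [1, 7]
r2 m[X15→φ4] = [16, 9]
r2 m[X0→φ1] = [12, 216]
r2 m[X0→φ2] = [28, 756]
r2 m[X0→φ3] = [42, 504]
r2 m[X0→φ5] = [42, 336]
r3 m[φ0→X10] = [29, 50]
r3 m[φ0→X15] = [168, 99]
r3 m[φ1→X10] = [1128, 1980]
r3 m[φ1→X0] = [86, 181]
r3 m[φ2→X0] = [3, 4]
r3 m[φ3→X0] = [2, 6]
r3 m[φ4→X15] = [1, 7]
r3 m[φ5→X0] = [2, 9]
r3 m[X10→φ0] = [9, 12]
r3 m[X10→φ1] = [11, 14]
r3 m[X15→φ0] = [1, 7]
r3 m[X15→φ4] = [16, 9]
r3 m[X0→φ1] = [12, 216]
r3 m[X0→φ2] = [28, 756]
r3 m[X0→φ3] = [42, 504]
r3 m[X0→φ5] = [42, 336]
r4 m[φ0→X10] = [29, 50]
r4 m[φ0→X15] = [168, 99]
r4 m[φ1→X10] = [1128, 1980]
r4 m[φ1→X0] = [86, 181]
r4 m[φ2→X0] = [3, 4]
r4 m[φ3→X0] = [2, 6]
r4 m[φ4→X15] = [1, 7]
r4 m[φ5→X0] = [2, 9]
r4 m[X10→φ0] = [1128, 1980]
r4 m[X10→φ1] = [29, 50]
r4 m[X15→φ0] = [1, 7]
r4 m[X15→φ4] = [168, 99]
r4 m[X0→φ1] = [12, 216]
r4 m[X0→φ2] = [344, 9774]
r4 m[X0→φ3] = [516, 6516]
r4 m[X0→φ5] = [516, 4344]
r5 m[φ0→X10] = [29, 50]
r5 m[φ0→X15] = [24864, 15264]
r5 m[φ1→X10] = [1128, 1980]
r5 m[φ1→X0] = [266, 595]
r5 m[φ2→X0] = [3, 4]
r5 m[φ3→X0] = [2, 6]
r5 m[φ4→X15] = [1, 7]
r5 m[φ5→X0] = [2, 9]
r5 m[X10→φ0] = [1128, 1980]
r5 m[X10→φ1] = [29, 50]
r5 m[X15→φ0] = [1, 7]
r5 m[X15→φ4] = [168, 99]
r5 m[X0→φ1] = [12, 216]
r5 m[X0→φ2] = [344, 9774]
r5 m[X0→φ3] = [516, 6516]
r5 m[X0→φ5] = [516, 4344]
r6 m[φ0→X10] = [29, 50]
r6 m[φ0→X15] = [24864, 15264]
r6 m[φ1→X10] = [1128, 1980]
r6 m[φ1→X0] = [266, 595]
r6 m[φ2→X0] = [3, 4]
r6 m[φ3→X0] = [2, 6]
r6 m[φ4→X15] = [1, 7]
r6 m[φ5→X0] = [2, 9]
r6 m[X10→φ0] = [1128, 1980]
r6 m[X10→φ1] = [29, 50]
r6 m[X15→φ0] = [1, 7]
r6 m[X15→φ4] = [24864, 15264]
r6 m[X0→φ1] = [12, 216]
r6 m[X0→φ2] = [1064, 32130]
r6 m[X0→φ3] = [1596, 21420]
r6 m[X0→φ5] = [1596, 14280]
r7 m[φ0→X10] = [29, 50]
r7 m[φ0→X15] = [24864, 15264]
r7 m[φ1→X10] = [1128, 1980]
r7 m[φ1→X0] = [266, 595]
r7 m[φ2→X0] = [3, 4]
r7 m[φ3→X0] = [2, 6]
r7 m[φ4→X15] = [1, 7]
r7 m[φ5→X0] = [2, 9]
r7 m[X10→φ0] = [1128, 1980]
r7 m[X10→φ1] = [29, 50]
r7 m[X15→φ0] = [1, 7]
r7 m[X15→φ4] = [24864, 15264]
r7 m[X0→φ1] = [12, 216]
r7 m[X0→φ2] = [1064, 32130]
r7 m[X0→φ3] = [1596, 21420]
r7 m[X0→φ5] = [1596, 14280]
fixed point reached at round 7
b[X15] = ⊗ incoming = [24864, 106848]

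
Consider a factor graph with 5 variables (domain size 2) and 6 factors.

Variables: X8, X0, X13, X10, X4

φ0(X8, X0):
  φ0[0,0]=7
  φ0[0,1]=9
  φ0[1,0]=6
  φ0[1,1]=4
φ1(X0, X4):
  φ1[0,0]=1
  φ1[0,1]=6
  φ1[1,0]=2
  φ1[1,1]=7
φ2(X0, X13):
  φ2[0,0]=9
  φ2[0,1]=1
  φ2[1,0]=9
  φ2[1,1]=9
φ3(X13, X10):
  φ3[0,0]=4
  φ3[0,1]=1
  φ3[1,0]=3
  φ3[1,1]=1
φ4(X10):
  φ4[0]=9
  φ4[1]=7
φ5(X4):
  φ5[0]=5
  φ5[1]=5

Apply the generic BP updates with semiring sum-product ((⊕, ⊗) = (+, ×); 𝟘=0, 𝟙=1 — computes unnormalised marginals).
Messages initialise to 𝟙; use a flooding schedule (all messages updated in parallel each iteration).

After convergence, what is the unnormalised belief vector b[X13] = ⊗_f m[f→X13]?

init: all messages = 𝟙 over 2 values
r1 m[φ0→X8] = [16, 10]
r1 m[φ0→X0] = [13, 13]
r1 m[φ1→X0] = [7, 9]
r1 m[φ1→X4] = [3, 13]
r1 m[φ2→X0] = [10, 18]
r1 m[φ2→X13] = [18, 10]
r1 m[φ3→X13] = [5, 4]
r1 m[φ3→X10] = [7, 2]
r1 m[φ4→X10] = [9, 7]
r1 m[φ5→X4] = [5, 5]
r1 m[X8→φ0] = [1, 1]
r1 m[X0→φ0] = [1, 1]
r1 m[X0→φ1] = [1, 1]
r1 m[X0→φ2] = [1, 1]
r1 m[X13→φ2] = [1, 1]
r1 m[X13→φ3] = [1, 1]
r1 m[X10→φ3] = [1, 1]
r1 m[X10→φ4] = [1, 1]
r1 m[X4→φ1] = [1, 1]
r1 m[X4→φ5] = [1, 1]
r2 m[φ0→X8] = [16, 10]
r2 m[φ0→X0] = [13, 13]
r2 m[φ1→X0] = [7, 9]
r2 m[φ1→X4] = [3, 13]
r2 m[φ2→X0] = [10, 18]
r2 m[φ2→X13] = [18, 10]
r2 m[φ3→X13] = [5, 4]
r2 m[φ3→X10] = [7, 2]
r2 m[φ4→X10] = [9, 7]
r2 m[φ5→X4] = [5, 5]
r2 m[X8→φ0] = [1, 1]
r2 m[X0→φ0] = [70, 162]
r2 m[X0→φ1] = [130, 234]
r2 m[X0→φ2] = [91, 117]
r2 m[X13→φ2] = [5, 4]
r2 m[X13→φ3] = [18, 10]
r2 m[X10→φ3] = [9, 7]
r2 m[X10→φ4] = [7, 2]
r2 m[X4→φ1] = [5, 5]
r2 m[X4→φ5] = [3, 13]
r3 m[φ0→X8] = [1948, 1068]
r3 m[φ0→X0] = [13, 13]
r3 m[φ1→X0] = [35, 45]
r3 m[φ1→X4] = [598, 2418]
r3 m[φ2→X0] = [49, 81]
r3 m[φ2→X13] = [1872, 1144]
r3 m[φ3→X13] = [43, 34]
r3 m[φ3→X10] = [102, 28]
r3 m[φ4→X10] = [9, 7]
r3 m[φ5→X4] = [5, 5]
r3 m[X8→φ0] = [1, 1]
r3 m[X0→φ0] = [70, 162]
r3 m[X0→φ1] = [130, 234]
r3 m[X0→φ2] = [91, 117]
r3 m[X13→φ2] = [5, 4]
r3 m[X13→φ3] = [18, 10]
r3 m[X10→φ3] = [9, 7]
r3 m[X10→φ4] = [7, 2]
r3 m[X4→φ1] = [5, 5]
r3 m[X4→φ5] = [3, 13]
r4 m[φ0→X8] = [1948, 1068]
r4 m[φ0→X0] = [13, 13]
r4 m[φ1→X0] = [35, 45]
r4 m[φ1→X4] = [598, 2418]
r4 m[φ2→X0] = [49, 81]
r4 m[φ2→X13] = [1872, 1144]
r4 m[φ3→X13] = [43, 34]
r4 m[φ3→X10] = [102, 28]
r4 m[φ4→X10] = [9, 7]
r4 m[φ5→X4] = [5, 5]
r4 m[X8→φ0] = [1, 1]
r4 m[X0→φ0] = [1715, 3645]
r4 m[X0→φ1] = [637, 1053]
r4 m[X0→φ2] = [455, 585]
r4 m[X13→φ2] = [43, 34]
r4 m[X13→φ3] = [1872, 1144]
r4 m[X10→φ3] = [9, 7]
r4 m[X10→φ4] = [102, 28]
r4 m[X4→φ1] = [5, 5]
r4 m[X4→φ5] = [598, 2418]
r5 m[φ0→X8] = [44810, 24870]
r5 m[φ0→X0] = [13, 13]
r5 m[φ1→X0] = [35, 45]
r5 m[φ1→X4] = [2743, 11193]
r5 m[φ2→X0] = [421, 693]
r5 m[φ2→X13] = [9360, 5720]
r5 m[φ3→X13] = [43, 34]
r5 m[φ3→X10] = [10920, 3016]
r5 m[φ4→X10] = [9, 7]
r5 m[φ5→X4] = [5, 5]
r5 m[X8→φ0] = [1, 1]
r5 m[X0→φ0] = [1715, 3645]
r5 m[X0→φ1] = [637, 1053]
r5 m[X0→φ2] = [455, 585]
r5 m[X13→φ2] = [43, 34]
r5 m[X13→φ3] = [1872, 1144]
r5 m[X10→φ3] = [9, 7]
r5 m[X10→φ4] = [102, 28]
r5 m[X4→φ1] = [5, 5]
r5 m[X4→φ5] = [598, 2418]
r6 m[φ0→X8] = [44810, 24870]
r6 m[φ0→X0] = [13, 13]
r6 m[φ1→X0] = [35, 45]
r6 m[φ1→X4] = [2743, 11193]
r6 m[φ2→X0] = [421, 693]
r6 m[φ2→X13] = [9360, 5720]
r6 m[φ3→X13] = [43, 34]
r6 m[φ3→X10] = [10920, 3016]
r6 m[φ4→X10] = [9, 7]
r6 m[φ5→X4] = [5, 5]
r6 m[X8→φ0] = [1, 1]
r6 m[X0→φ0] = [14735, 31185]
r6 m[X0→φ1] = [5473, 9009]
r6 m[X0→φ2] = [455, 585]
r6 m[X13→φ2] = [43, 34]
r6 m[X13→φ3] = [9360, 5720]
r6 m[X10→φ3] = [9, 7]
r6 m[X10→φ4] = [10920, 3016]
r6 m[X4→φ1] = [5, 5]
r6 m[X4→φ5] = [2743, 11193]
r7 m[φ0→X8] = [383810, 213150]
r7 m[φ0→X0] = [13, 13]
r7 m[φ1→X0] = [35, 45]
r7 m[φ1→X4] = [23491, 95901]
r7 m[φ2→X0] = [421, 693]
r7 m[φ2→X13] = [9360, 5720]
r7 m[φ3→X13] = [43, 34]
r7 m[φ3→X10] = [54600, 15080]
r7 m[φ4→X10] = [9, 7]
r7 m[φ5→X4] = [5, 5]
r7 m[X8→φ0] = [1, 1]
r7 m[X0→φ0] = [14735, 31185]
r7 m[X0→φ1] = [5473, 9009]
r7 m[X0→φ2] = [455, 585]
r7 m[X13→φ2] = [43, 34]
r7 m[X13→φ3] = [9360, 5720]
r7 m[X10→φ3] = [9, 7]
r7 m[X10→φ4] = [10920, 3016]
r7 m[X4→φ1] = [5, 5]
r7 m[X4→φ5] = [2743, 11193]
r8 m[φ0→X8] = [383810, 213150]
r8 m[φ0→X0] = [13, 13]
r8 m[φ1→X0] = [35, 45]
r8 m[φ1→X4] = [23491, 95901]
r8 m[φ2→X0] = [421, 693]
r8 m[φ2→X13] = [9360, 5720]
r8 m[φ3→X13] = [43, 34]
r8 m[φ3→X10] = [54600, 15080]
r8 m[φ4→X10] = [9, 7]
r8 m[φ5→X4] = [5, 5]
r8 m[X8→φ0] = [1, 1]
r8 m[X0→φ0] = [14735, 31185]
r8 m[X0→φ1] = [5473, 9009]
r8 m[X0→φ2] = [455, 585]
r8 m[X13→φ2] = [43, 34]
r8 m[X13→φ3] = [9360, 5720]
r8 m[X10→φ3] = [9, 7]
r8 m[X10→φ4] = [54600, 15080]
r8 m[X4→φ1] = [5, 5]
r8 m[X4→φ5] = [23491, 95901]
r9 m[φ0→X8] = [383810, 213150]
r9 m[φ0→X0] = [13, 13]
r9 m[φ1→X0] = [35, 45]
r9 m[φ1→X4] = [23491, 95901]
r9 m[φ2→X0] = [421, 693]
r9 m[φ2→X13] = [9360, 5720]
r9 m[φ3→X13] = [43, 34]
r9 m[φ3→X10] = [54600, 15080]
r9 m[φ4→X10] = [9, 7]
r9 m[φ5→X4] = [5, 5]
r9 m[X8→φ0] = [1, 1]
r9 m[X0→φ0] = [14735, 31185]
r9 m[X0→φ1] = [5473, 9009]
r9 m[X0→φ2] = [455, 585]
r9 m[X13→φ2] = [43, 34]
r9 m[X13→φ3] = [9360, 5720]
r9 m[X10→φ3] = [9, 7]
r9 m[X10→φ4] = [54600, 15080]
r9 m[X4→φ1] = [5, 5]
r9 m[X4→φ5] = [23491, 95901]
fixed point reached at round 9
b[X13] = ⊗ incoming = [402480, 194480]

b[X13] = [402480, 194480]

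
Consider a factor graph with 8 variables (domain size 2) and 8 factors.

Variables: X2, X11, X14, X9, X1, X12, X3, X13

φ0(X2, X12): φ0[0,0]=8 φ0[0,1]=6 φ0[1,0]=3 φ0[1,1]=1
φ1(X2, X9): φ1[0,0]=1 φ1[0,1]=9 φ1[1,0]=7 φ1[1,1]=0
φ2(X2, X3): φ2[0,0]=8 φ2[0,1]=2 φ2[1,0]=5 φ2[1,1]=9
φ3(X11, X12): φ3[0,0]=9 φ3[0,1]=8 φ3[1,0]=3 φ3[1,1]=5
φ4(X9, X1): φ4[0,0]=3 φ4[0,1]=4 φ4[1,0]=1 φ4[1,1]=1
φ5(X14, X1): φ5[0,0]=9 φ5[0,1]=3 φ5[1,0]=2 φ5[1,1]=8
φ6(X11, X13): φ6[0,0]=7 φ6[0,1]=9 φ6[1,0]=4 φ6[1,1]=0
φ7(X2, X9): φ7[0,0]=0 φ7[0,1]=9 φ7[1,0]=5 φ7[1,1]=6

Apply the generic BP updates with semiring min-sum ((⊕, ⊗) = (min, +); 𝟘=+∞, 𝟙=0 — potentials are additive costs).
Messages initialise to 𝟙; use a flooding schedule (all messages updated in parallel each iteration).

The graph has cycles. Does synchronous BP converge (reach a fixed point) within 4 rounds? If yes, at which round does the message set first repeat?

init: all messages = 𝟙 over 2 values
r1 m[φ0→X2] = [6, 1]
r1 m[φ0→X12] = [3, 1]
r1 m[φ1→X2] = [1, 0]
r1 m[φ1→X9] = [1, 0]
r1 m[φ2→X2] = [2, 5]
r1 m[φ2→X3] = [5, 2]
r1 m[φ3→X11] = [8, 3]
r1 m[φ3→X12] = [3, 5]
r1 m[φ4→X9] = [3, 1]
r1 m[φ4→X1] = [1, 1]
r1 m[φ5→X14] = [3, 2]
r1 m[φ5→X1] = [2, 3]
r1 m[φ6→X11] = [7, 0]
r1 m[φ6→X13] = [4, 0]
r1 m[φ7→X2] = [0, 5]
r1 m[φ7→X9] = [0, 6]
r1 m[X2→φ0] = [0, 0]
r1 m[X2→φ1] = [0, 0]
r1 m[X2→φ2] = [0, 0]
r1 m[X2→φ7] = [0, 0]
r1 m[X11→φ3] = [0, 0]
r1 m[X11→φ6] = [0, 0]
r1 m[X14→φ5] = [0, 0]
r1 m[X9→φ1] = [0, 0]
r1 m[X9→φ4] = [0, 0]
r1 m[X9→φ7] = [0, 0]
r1 m[X1→φ4] = [0, 0]
r1 m[X1→φ5] = [0, 0]
r1 m[X12→φ0] = [0, 0]
r1 m[X12→φ3] = [0, 0]
r1 m[X3→φ2] = [0, 0]
r1 m[X13→φ6] = [0, 0]
r2 m[φ0→X2] = [6, 1]
r2 m[φ0→X12] = [3, 1]
r2 m[φ1→X2] = [1, 0]
r2 m[φ1→X9] = [1, 0]
r2 m[φ2→X2] = [2, 5]
r2 m[φ2→X3] = [5, 2]
r2 m[φ3→X11] = [8, 3]
r2 m[φ3→X12] = [3, 5]
r2 m[φ4→X9] = [3, 1]
r2 m[φ4→X1] = [1, 1]
r2 m[φ5→X14] = [3, 2]
r2 m[φ5→X1] = [2, 3]
r2 m[φ6→X11] = [7, 0]
r2 m[φ6→X13] = [4, 0]
r2 m[φ7→X2] = [0, 5]
r2 m[φ7→X9] = [0, 6]
r2 m[X2→φ0] = [3, 10]
r2 m[X2→φ1] = [8, 11]
r2 m[X2→φ2] = [7, 6]
r2 m[X2→φ7] = [9, 6]
r2 m[X11→φ3] = [7, 0]
r2 m[X11→φ6] = [8, 3]
r2 m[X14→φ5] = [0, 0]
r2 m[X9→φ1] = [3, 7]
r2 m[X9→φ4] = [1, 6]
r2 m[X9→φ7] = [4, 1]
r2 m[X1→φ4] = [2, 3]
r2 m[X1→φ5] = [1, 1]
r2 m[X12→φ0] = [3, 5]
r2 m[X12→φ3] = [3, 1]
r2 m[X3→φ2] = [0, 0]
r2 m[X13→φ6] = [0, 0]
r3 m[φ0→X2] = [11, 6]
r3 m[φ0→X12] = [11, 9]
r3 m[φ1→X2] = [4, 7]
r3 m[φ1→X9] = [9, 11]
r3 m[φ2→X2] = [2, 5]
r3 m[φ2→X3] = [11, 9]
r3 m[φ3→X11] = [9, 6]
r3 m[φ3→X12] = [3, 5]
r3 m[φ4→X9] = [5, 3]
r3 m[φ4→X1] = [4, 5]
r3 m[φ5→X14] = [4, 3]
r3 m[φ5→X1] = [2, 3]
r3 m[φ6→X11] = [7, 0]
r3 m[φ6→X13] = [7, 3]
r3 m[φ7→X2] = [4, 7]
r3 m[φ7→X9] = [9, 12]
r3 m[X2→φ0] = [3, 10]
r3 m[X2→φ1] = [8, 11]
r3 m[X2→φ2] = [7, 6]
r3 m[X2→φ7] = [9, 6]
r3 m[X11→φ3] = [7, 0]
r3 m[X11→φ6] = [8, 3]
r3 m[X14→φ5] = [0, 0]
r3 m[X9→φ1] = [3, 7]
r3 m[X9→φ4] = [1, 6]
r3 m[X9→φ7] = [4, 1]
r3 m[X1→φ4] = [2, 3]
r3 m[X1→φ5] = [1, 1]
r3 m[X12→φ0] = [3, 5]
r3 m[X12→φ3] = [3, 1]
r3 m[X3→φ2] = [0, 0]
r3 m[X13→φ6] = [0, 0]
r4 m[φ0→X2] = [11, 6]
r4 m[φ0→X12] = [11, 9]
r4 m[φ1→X2] = [4, 7]
r4 m[φ1→X9] = [9, 11]
r4 m[φ2→X2] = [2, 5]
r4 m[φ2→X3] = [11, 9]
r4 m[φ3→X11] = [9, 6]
r4 m[φ3→X12] = [3, 5]
r4 m[φ4→X9] = [5, 3]
r4 m[φ4→X1] = [4, 5]
r4 m[φ5→X14] = [4, 3]
r4 m[φ5→X1] = [2, 3]
r4 m[φ6→X11] = [7, 0]
r4 m[φ6→X13] = [7, 3]
r4 m[φ7→X2] = [4, 7]
r4 m[φ7→X9] = [9, 12]
r4 m[X2→φ0] = [10, 19]
r4 m[X2→φ1] = [17, 18]
r4 m[X2→φ2] = [19, 20]
r4 m[X2→φ7] = [17, 18]
r4 m[X11→φ3] = [7, 0]
r4 m[X11→φ6] = [9, 6]
r4 m[X14→φ5] = [0, 0]
r4 m[X9→φ1] = [14, 15]
r4 m[X9→φ4] = [18, 23]
r4 m[X9→φ7] = [14, 14]
r4 m[X1→φ4] = [2, 3]
r4 m[X1→φ5] = [4, 5]
r4 m[X12→φ0] = [3, 5]
r4 m[X12→φ3] = [11, 9]
r4 m[X3→φ2] = [0, 0]
r4 m[X13→φ6] = [0, 0]
no fixed point within 4 rounds

NOT CONVERGED within 4 rounds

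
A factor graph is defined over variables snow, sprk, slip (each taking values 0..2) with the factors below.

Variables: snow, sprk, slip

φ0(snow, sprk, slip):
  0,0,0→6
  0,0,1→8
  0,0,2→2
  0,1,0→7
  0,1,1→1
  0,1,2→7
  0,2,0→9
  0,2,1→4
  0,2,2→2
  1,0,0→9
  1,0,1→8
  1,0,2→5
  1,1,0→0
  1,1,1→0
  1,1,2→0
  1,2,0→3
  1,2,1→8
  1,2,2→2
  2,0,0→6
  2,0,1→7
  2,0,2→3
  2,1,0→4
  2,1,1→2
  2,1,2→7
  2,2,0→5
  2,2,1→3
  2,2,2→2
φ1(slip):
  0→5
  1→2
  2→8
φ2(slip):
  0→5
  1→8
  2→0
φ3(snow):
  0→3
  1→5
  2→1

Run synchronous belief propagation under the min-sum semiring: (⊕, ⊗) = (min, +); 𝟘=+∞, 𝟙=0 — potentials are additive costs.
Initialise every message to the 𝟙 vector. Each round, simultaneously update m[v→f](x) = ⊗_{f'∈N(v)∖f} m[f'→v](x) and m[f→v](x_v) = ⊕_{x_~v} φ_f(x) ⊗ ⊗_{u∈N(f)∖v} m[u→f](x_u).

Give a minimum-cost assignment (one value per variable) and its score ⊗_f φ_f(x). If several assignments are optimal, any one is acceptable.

init: all messages = 𝟙 over 3 values
r1 m[φ0→snow] = [1, 0, 2]
r1 m[φ0→sprk] = [2, 0, 2]
r1 m[φ0→slip] = [0, 0, 0]
r1 m[φ1→slip] = [5, 2, 8]
r1 m[φ2→slip] = [5, 8, 0]
r1 m[φ3→snow] = [3, 5, 1]
r1 m[snow→φ0] = [0, 0, 0]
r1 m[snow→φ3] = [0, 0, 0]
r1 m[sprk→φ0] = [0, 0, 0]
r1 m[slip→φ0] = [0, 0, 0]
r1 m[slip→φ1] = [0, 0, 0]
r1 m[slip→φ2] = [0, 0, 0]
r2 m[φ0→snow] = [1, 0, 2]
r2 m[φ0→sprk] = [2, 0, 2]
r2 m[φ0→slip] = [0, 0, 0]
r2 m[φ1→slip] = [5, 2, 8]
r2 m[φ2→slip] = [5, 8, 0]
r2 m[φ3→snow] = [3, 5, 1]
r2 m[snow→φ0] = [3, 5, 1]
r2 m[snow→φ3] = [1, 0, 2]
r2 m[sprk→φ0] = [0, 0, 0]
r2 m[slip→φ0] = [10, 10, 8]
r2 m[slip→φ1] = [5, 8, 0]
r2 m[slip→φ2] = [5, 2, 8]
r3 m[φ0→snow] = [10, 8, 10]
r3 m[φ0→sprk] = [12, 13, 11]
r3 m[φ0→slip] = [5, 3, 3]
r3 m[φ1→slip] = [5, 2, 8]
r3 m[φ2→slip] = [5, 8, 0]
r3 m[φ3→snow] = [3, 5, 1]
r3 m[snow→φ0] = [3, 5, 1]
r3 m[snow→φ3] = [1, 0, 2]
r3 m[sprk→φ0] = [0, 0, 0]
r3 m[slip→φ0] = [10, 10, 8]
r3 m[slip→φ1] = [5, 8, 0]
r3 m[slip→φ2] = [5, 2, 8]
r4 m[φ0→snow] = [10, 8, 10]
r4 m[φ0→sprk] = [12, 13, 11]
r4 m[φ0→slip] = [5, 3, 3]
r4 m[φ1→slip] = [5, 2, 8]
r4 m[φ2→slip] = [5, 8, 0]
r4 m[φ3→snow] = [3, 5, 1]
r4 m[snow→φ0] = [3, 5, 1]
r4 m[snow→φ3] = [10, 8, 10]
r4 m[sprk→φ0] = [0, 0, 0]
r4 m[slip→φ0] = [10, 10, 8]
r4 m[slip→φ1] = [10, 11, 3]
r4 m[slip→φ2] = [10, 5, 11]
r5 m[φ0→snow] = [10, 8, 10]
r5 m[φ0→sprk] = [12, 13, 11]
r5 m[φ0→slip] = [5, 3, 3]
r5 m[φ1→slip] = [5, 2, 8]
r5 m[φ2→slip] = [5, 8, 0]
r5 m[φ3→snow] = [3, 5, 1]
r5 m[snow→φ0] = [3, 5, 1]
r5 m[snow→φ3] = [10, 8, 10]
r5 m[sprk→φ0] = [0, 0, 0]
r5 m[slip→φ0] = [10, 10, 8]
r5 m[slip→φ1] = [10, 11, 3]
r5 m[slip→φ2] = [10, 5, 11]
fixed point reached at round 5
traceback from snow: (snow=2, sprk=2, slip=2), score=11

assignment: (snow=2, sprk=2, slip=2); score = 11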